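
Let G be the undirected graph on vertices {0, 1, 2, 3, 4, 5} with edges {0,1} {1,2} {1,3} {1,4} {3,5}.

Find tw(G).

A width-1 tree decomposition is:
Bags: B1 = {1, 2}  B2 = {0, 1}  B3 = {1, 4}  B4 = {1, 3}  B5 = {3, 5}
Tree: B1–B2, B2–B3, B2–B4, B4–B5
Every bag has size at most 2, so the width is 2 − 1 = 1 and tw(G) ≤ 1. G has an edge, so its treewidth is at least 1. Combining the bounds, tw(G) = 1.

1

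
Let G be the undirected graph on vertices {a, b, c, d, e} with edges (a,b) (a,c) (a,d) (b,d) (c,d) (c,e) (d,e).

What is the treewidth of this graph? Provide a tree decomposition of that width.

Every bag has size at most 3, so the width is 3 − 1 = 2 and tw(G) ≤ 2. On the other hand G contains the 3-clique {c, d, e}. A clique must lie in a single bag of any decomposition, so no decomposition can have width below 2. Therefore the treewidth is 2.

Treewidth 2.
One such decomposition:
Bags: B1 = {c, d, e}  B2 = {a, c, d}  B3 = {a, b, d}
Tree: B1–B2, B2–B3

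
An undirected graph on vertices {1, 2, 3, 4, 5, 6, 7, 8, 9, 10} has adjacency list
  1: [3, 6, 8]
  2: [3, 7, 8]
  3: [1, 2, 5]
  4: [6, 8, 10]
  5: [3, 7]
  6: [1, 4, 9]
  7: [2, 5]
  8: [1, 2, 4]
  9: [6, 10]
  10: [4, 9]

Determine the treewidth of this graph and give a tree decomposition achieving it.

The largest bag has 3 vertices, giving width 2; this decomposition certifies tw(G) ≤ 2. For the lower bound, G contains the cycle 5–7–2–3–5, so G is not a forest; only forests have treewidth ≤ 1, hence tw(G) ≥ 2. The upper and lower bounds meet at 2, so that is the treewidth.

Treewidth 2.
One optimal decomposition is:
Bags: B1 = {3, 5, 7}  B2 = {2, 3, 7}  B3 = {1, 2, 3}  B4 = {1, 2, 8}  B5 = {1, 6, 8}  B6 = {4, 6, 8}  B7 = {4, 6, 9}  B8 = {4, 9, 10}
Tree: B1–B2, B2–B3, B3–B4, B4–B5, B5–B6, B6–B7, B7–B8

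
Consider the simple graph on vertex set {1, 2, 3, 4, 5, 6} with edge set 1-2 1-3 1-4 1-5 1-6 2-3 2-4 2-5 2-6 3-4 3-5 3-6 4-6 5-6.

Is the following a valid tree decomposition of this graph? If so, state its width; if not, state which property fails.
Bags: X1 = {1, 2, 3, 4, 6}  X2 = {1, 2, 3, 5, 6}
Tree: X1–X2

Yes; width 4.

Vertex coverage: the bags together contain {1, 2, 3, 4, 5, 6}, the full vertex set. Edge coverage: each edge of G has both endpoints in at least one bag. Running intersection: for every vertex, the bags containing it form a connected subtree. All three properties hold, so this is a valid tree decomposition of width max|bag| − 1 = 4, and hence tw(G) ≤ 4.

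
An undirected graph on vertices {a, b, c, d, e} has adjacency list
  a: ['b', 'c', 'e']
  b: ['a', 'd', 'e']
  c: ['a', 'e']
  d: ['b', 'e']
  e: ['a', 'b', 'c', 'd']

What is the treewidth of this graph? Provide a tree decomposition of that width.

Treewidth 2.
Bags: B1 = {a, b, e}  B2 = {a, c, e}  B3 = {b, d, e}
Tree: B1–B2, B1–B3

Every bag has size at most 3, so the width is 3 − 1 = 2 and tw(G) ≤ 2. Conversely, {b, d, e} is a clique of size 3, and the vertices of any clique must share a bag in every tree decomposition; so some bag has ≥ 3 vertices and tw(G) ≥ 2. Hence tw(G) = 2 exactly.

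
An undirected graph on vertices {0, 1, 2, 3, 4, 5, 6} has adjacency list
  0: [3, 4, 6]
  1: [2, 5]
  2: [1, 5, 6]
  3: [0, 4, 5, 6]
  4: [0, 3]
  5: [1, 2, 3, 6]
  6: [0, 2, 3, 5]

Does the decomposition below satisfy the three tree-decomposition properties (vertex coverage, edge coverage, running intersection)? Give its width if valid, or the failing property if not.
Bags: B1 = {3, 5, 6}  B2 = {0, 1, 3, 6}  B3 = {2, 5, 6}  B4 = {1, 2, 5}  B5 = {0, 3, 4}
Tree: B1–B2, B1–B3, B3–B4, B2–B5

A tree decomposition must satisfy three properties: every vertex lies in some bag; for every edge, both endpoints lie together in some bag; and for every vertex, the bags containing it form a connected subtree. Here bags containing vertex 1 are not connected in the tree, so the decomposition is invalid.

No — bags containing vertex 1 are not connected in the tree.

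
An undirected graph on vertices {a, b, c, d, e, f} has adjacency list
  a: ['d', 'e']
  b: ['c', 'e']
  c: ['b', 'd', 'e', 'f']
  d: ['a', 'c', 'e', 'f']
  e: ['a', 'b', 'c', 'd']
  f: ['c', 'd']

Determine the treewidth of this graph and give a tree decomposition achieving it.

Treewidth 2.
One such decomposition:
Bags: B1 = {c, d, e}  B2 = {b, c, e}  B3 = {c, d, f}  B4 = {a, d, e}
Tree: B1–B2, B1–B3, B1–B4

Every bag has size at most 3, so the width is 3 − 1 = 2 and tw(G) ≤ 2. For the lower bound, the 3 vertices {c, d, e} are pairwise adjacent, and any tree decomposition puts a clique entirely inside one bag — forcing width ≥ 2. Combining the bounds, tw(G) = 2.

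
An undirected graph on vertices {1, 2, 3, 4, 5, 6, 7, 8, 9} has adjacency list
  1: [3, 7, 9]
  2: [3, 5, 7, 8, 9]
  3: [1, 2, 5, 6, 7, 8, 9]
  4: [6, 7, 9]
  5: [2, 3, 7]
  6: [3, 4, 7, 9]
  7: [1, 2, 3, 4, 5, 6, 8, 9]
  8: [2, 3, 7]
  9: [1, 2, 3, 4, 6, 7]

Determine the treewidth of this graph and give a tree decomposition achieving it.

The largest bag has 4 vertices, giving width 3; this decomposition certifies tw(G) ≤ 3. On the other hand G contains the 4-clique {1, 3, 7, 9}. A clique must lie in a single bag of any decomposition, so no decomposition can have width below 3. Therefore the treewidth is 3.

Treewidth 3.
One such decomposition:
Bags: B1 = {2, 3, 5, 7}  B2 = {2, 3, 7, 9}  B3 = {3, 6, 7, 9}  B4 = {1, 3, 7, 9}  B5 = {4, 6, 7, 9}  B6 = {2, 3, 7, 8}
Tree: B1–B2, B2–B3, B3–B4, B3–B5, B1–B6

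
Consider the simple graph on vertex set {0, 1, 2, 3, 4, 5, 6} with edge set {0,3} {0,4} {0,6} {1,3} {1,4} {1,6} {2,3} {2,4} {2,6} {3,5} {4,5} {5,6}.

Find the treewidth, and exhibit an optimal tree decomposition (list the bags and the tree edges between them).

The largest bag has 4 vertices, giving width 3; this decomposition certifies tw(G) ≤ 3. For the lower bound: the 4 vertex sets {1,3}, {2,6}, {4}, {5} are disjoint, each induces a connected subgraph, and every pair is joined by at least one edge of G. Contracting each set to a single vertex therefore yields K_{4} as a minor, and since treewidth is minor-monotone, tw(G) ≥ tw(K_{4}) = 3. The upper and lower bounds meet at 3, so that is the treewidth.

Treewidth 3.
One optimal decomposition is:
Bags: B1 = {1, 3, 4, 6}  B2 = {2, 3, 4, 6}  B3 = {3, 4, 5, 6}  B4 = {0, 3, 4, 6}
Tree: B1–B2, B2–B3, B3–B4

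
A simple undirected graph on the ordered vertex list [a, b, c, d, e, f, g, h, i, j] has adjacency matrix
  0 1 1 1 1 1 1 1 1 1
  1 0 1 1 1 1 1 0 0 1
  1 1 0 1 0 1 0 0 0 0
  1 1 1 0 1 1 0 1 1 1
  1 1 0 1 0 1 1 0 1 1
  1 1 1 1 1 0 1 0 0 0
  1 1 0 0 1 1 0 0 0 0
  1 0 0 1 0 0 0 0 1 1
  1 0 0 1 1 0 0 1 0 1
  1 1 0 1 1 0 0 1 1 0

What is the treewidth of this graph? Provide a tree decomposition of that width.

Treewidth 4.
Bags: B1 = {a, d, h, i, j}  B2 = {a, d, e, i, j}  B3 = {a, b, d, e, j}  B4 = {a, b, d, e, f}  B5 = {a, b, e, f, g}  B6 = {a, b, c, d, f}
Tree: B1–B2, B2–B3, B3–B4, B4–B5, B4–B6

The largest bag has 5 vertices, giving width 4; this decomposition certifies tw(G) ≤ 4. Conversely, {a, d, h, i, j} is a clique of size 5, and the vertices of any clique must share a bag in every tree decomposition; so some bag has ≥ 5 vertices and tw(G) ≥ 4. Hence tw(G) = 4 exactly.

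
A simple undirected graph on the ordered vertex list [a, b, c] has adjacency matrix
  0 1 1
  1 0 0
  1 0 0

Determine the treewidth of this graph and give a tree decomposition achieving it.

Each bag holds 2 vertices, so the decomposition has width 1, which upper-bounds the treewidth. Since G has at least one edge (e.g. c–a), it is not an edgeless graph, so tw(G) ≥ 1. Hence tw(G) = 1 exactly.

Treewidth 1.
One such decomposition:
Bags: B1 = {a, c}  B2 = {a, b}
Tree: B1–B2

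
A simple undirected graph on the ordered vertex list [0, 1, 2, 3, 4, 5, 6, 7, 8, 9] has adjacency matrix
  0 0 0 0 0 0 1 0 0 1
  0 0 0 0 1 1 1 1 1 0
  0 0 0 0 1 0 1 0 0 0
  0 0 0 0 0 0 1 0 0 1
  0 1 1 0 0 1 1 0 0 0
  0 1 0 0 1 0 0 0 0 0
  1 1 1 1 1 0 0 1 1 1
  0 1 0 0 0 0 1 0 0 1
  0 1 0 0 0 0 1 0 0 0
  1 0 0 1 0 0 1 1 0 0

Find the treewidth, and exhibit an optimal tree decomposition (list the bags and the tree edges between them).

Each bag holds 3 vertices, so the decomposition has width 2, which upper-bounds the treewidth. On the other hand G contains the 3-clique {1, 4, 5}. A clique must lie in a single bag of any decomposition, so no decomposition can have width below 2. Combining the bounds, tw(G) = 2.

Treewidth 2.
One such decomposition:
Bags: B1 = {1, 6, 8}  B2 = {1, 6, 7}  B3 = {6, 7, 9}  B4 = {1, 4, 6}  B5 = {3, 6, 9}  B6 = {1, 4, 5}  B7 = {2, 4, 6}  B8 = {0, 6, 9}
Tree: B1–B2, B2–B3, B1–B4, B3–B5, B4–B6, B4–B7, B3–B8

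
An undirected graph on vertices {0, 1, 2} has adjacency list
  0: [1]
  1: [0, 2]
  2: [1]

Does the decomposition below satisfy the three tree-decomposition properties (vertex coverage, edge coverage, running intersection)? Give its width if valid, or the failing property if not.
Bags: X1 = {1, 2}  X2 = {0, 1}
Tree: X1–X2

Vertex coverage: the bags together contain {0, 1, 2}, the full vertex set. Edge coverage: each edge of G has both endpoints in at least one bag. Running intersection: for every vertex, the bags containing it form a connected subtree. All three properties hold, so this is a valid tree decomposition of width max|bag| − 1 = 1, and hence tw(G) ≤ 1.

Yes; width 1.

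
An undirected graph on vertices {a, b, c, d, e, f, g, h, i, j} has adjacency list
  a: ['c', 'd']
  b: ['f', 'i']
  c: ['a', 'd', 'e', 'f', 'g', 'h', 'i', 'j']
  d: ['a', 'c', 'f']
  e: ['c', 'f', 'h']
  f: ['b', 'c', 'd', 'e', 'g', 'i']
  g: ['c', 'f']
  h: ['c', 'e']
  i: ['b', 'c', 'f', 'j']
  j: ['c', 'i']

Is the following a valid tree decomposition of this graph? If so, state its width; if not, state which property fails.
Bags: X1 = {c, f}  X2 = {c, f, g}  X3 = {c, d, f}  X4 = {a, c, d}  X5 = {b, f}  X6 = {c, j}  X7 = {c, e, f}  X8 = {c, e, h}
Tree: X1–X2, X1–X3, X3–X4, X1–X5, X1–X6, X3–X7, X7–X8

A tree decomposition must satisfy three properties: every vertex lies in some bag; for every edge, both endpoints lie together in some bag; and for every vertex, the bags containing it form a connected subtree. Here vertex i appears in no bag, so the decomposition is invalid.

No — vertex i appears in no bag.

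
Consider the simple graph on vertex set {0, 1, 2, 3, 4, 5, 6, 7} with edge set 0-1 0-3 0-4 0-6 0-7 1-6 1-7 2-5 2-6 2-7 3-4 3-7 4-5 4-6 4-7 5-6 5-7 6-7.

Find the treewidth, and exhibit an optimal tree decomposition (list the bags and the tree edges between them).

Treewidth 3.
One optimal decomposition is:
Bags: B1 = {0, 4, 6, 7}  B2 = {0, 3, 4, 7}  B3 = {0, 1, 6, 7}  B4 = {4, 5, 6, 7}  B5 = {2, 5, 6, 7}
Tree: B1–B2, B1–B3, B1–B4, B4–B5

Each bag holds 4 vertices, so the decomposition has width 3, which upper-bounds the treewidth. Conversely, {0, 3, 4, 7} is a clique of size 4, and the vertices of any clique must share a bag in every tree decomposition; so some bag has ≥ 4 vertices and tw(G) ≥ 3. The upper and lower bounds meet at 3, so that is the treewidth.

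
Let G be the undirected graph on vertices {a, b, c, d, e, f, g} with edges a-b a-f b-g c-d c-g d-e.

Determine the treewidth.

1

A width-1 tree decomposition is:
Bags: B1 = {a, f}  B2 = {a, b}  B3 = {b, g}  B4 = {c, g}  B5 = {c, d}  B6 = {d, e}
Tree: B1–B2, B2–B3, B3–B4, B4–B5, B5–B6
Every bag has size at most 2, so the width is 2 − 1 = 1 and tw(G) ≤ 1. Since G has at least one edge (e.g. f–a), it is not an edgeless graph, so tw(G) ≥ 1. Hence tw(G) = 1 exactly.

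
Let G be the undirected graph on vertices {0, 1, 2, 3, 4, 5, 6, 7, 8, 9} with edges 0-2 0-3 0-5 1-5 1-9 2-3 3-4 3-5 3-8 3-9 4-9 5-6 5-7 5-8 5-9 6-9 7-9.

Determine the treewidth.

A width-2 tree decomposition is:
Bags: B1 = {5, 7, 9}  B2 = {1, 5, 9}  B3 = {5, 6, 9}  B4 = {3, 5, 9}  B5 = {3, 4, 9}  B6 = {0, 3, 5}  B7 = {3, 5, 8}  B8 = {0, 2, 3}
Tree: B1–B2, B1–B3, B2–B4, B4–B5, B4–B6, B6–B7, B6–B8
The largest bag has 3 vertices, giving width 2; this decomposition certifies tw(G) ≤ 2. On the other hand G contains the 3-clique {0, 2, 3}. A clique must lie in a single bag of any decomposition, so no decomposition can have width below 2. Hence tw(G) = 2 exactly.

2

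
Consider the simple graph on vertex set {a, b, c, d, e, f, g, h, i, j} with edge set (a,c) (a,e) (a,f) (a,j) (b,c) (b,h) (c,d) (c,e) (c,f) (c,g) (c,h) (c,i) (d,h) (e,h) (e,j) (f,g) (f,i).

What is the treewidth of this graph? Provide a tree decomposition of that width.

Each bag holds 3 vertices, so the decomposition has width 2, which upper-bounds the treewidth. For the lower bound, the 3 vertices {a, e, j} are pairwise adjacent, and any tree decomposition puts a clique entirely inside one bag — forcing width ≥ 2. Combining the bounds, tw(G) = 2.

Treewidth 2.
One such decomposition:
Bags: B1 = {a, c, f}  B2 = {c, f, g}  B3 = {a, c, e}  B4 = {c, e, h}  B5 = {c, d, h}  B6 = {a, e, j}  B7 = {b, c, h}  B8 = {c, f, i}
Tree: B1–B2, B1–B3, B3–B4, B4–B5, B3–B6, B4–B7, B2–B8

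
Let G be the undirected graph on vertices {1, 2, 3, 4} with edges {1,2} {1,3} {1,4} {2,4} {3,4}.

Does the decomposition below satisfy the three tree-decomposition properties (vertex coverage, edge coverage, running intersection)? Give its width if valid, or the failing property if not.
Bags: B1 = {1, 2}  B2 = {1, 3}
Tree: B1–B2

No — vertex 4 appears in no bag.

A tree decomposition must satisfy three properties: every vertex lies in some bag; for every edge, both endpoints lie together in some bag; and for every vertex, the bags containing it form a connected subtree. Here vertex 4 appears in no bag, so the decomposition is invalid.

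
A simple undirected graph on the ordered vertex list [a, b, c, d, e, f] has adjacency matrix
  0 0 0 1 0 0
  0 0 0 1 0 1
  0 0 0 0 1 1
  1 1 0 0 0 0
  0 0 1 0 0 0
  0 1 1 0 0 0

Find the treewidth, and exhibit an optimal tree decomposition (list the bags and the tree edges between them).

Treewidth 1.
One such decomposition:
Bags: B1 = {b, f}  B2 = {c, f}  B3 = {b, d}  B4 = {a, d}  B5 = {c, e}
Tree: B1–B2, B1–B3, B3–B4, B2–B5

Every bag has size at most 2, so the width is 2 − 1 = 1 and tw(G) ≤ 1. Since G has at least one edge (e.g. b–f), it is not an edgeless graph, so tw(G) ≥ 1. Combining the bounds, tw(G) = 1.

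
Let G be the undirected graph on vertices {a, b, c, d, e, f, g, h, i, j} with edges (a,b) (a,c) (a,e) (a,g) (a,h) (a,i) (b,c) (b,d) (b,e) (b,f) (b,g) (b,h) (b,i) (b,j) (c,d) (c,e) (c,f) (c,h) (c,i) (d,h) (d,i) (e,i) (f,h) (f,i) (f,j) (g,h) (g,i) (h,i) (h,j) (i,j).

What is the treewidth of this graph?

4

A width-4 tree decomposition is:
Bags: B1 = {a, b, c, h, i}  B2 = {a, b, c, e, i}  B3 = {a, b, g, h, i}  B4 = {b, c, f, h, i}  B5 = {b, c, d, h, i}  B6 = {b, f, h, i, j}
Tree: B1–B2, B1–B3, B1–B4, B1–B5, B4–B6
Every bag has size at most 5, so the width is 5 − 1 = 4 and tw(G) ≤ 4. On the other hand G contains the 5-clique {a, b, c, e, i}. A clique must lie in a single bag of any decomposition, so no decomposition can have width below 4. Therefore the treewidth is 4.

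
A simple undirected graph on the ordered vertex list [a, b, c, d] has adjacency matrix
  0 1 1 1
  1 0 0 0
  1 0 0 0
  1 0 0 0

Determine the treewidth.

A width-1 tree decomposition is:
Bags: B1 = {a, c}  B2 = {a, d}  B3 = {a, b}
Tree: B1–B2, B2–B3
Every bag has size at most 2, so the width is 2 − 1 = 1 and tw(G) ≤ 1. Since G has at least one edge (e.g. c–a), it is not an edgeless graph, so tw(G) ≥ 1. Hence tw(G) = 1 exactly.

1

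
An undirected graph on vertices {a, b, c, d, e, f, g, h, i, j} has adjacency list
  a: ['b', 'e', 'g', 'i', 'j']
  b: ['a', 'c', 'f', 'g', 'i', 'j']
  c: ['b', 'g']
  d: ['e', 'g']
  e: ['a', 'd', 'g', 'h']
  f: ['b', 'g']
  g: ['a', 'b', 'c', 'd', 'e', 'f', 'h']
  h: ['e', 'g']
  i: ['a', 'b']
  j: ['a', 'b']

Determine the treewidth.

A width-2 tree decomposition is:
Bags: B1 = {b, c, g}  B2 = {a, b, g}  B3 = {a, b, i}  B4 = {a, e, g}  B5 = {e, g, h}  B6 = {b, f, g}  B7 = {a, b, j}  B8 = {d, e, g}
Tree: B1–B2, B2–B3, B2–B4, B4–B5, B2–B6, B3–B7, B5–B8
The largest bag has 3 vertices, giving width 2; this decomposition certifies tw(G) ≤ 2. On the other hand G contains the 3-clique {d, e, g}. A clique must lie in a single bag of any decomposition, so no decomposition can have width below 2. Therefore the treewidth is 2.

2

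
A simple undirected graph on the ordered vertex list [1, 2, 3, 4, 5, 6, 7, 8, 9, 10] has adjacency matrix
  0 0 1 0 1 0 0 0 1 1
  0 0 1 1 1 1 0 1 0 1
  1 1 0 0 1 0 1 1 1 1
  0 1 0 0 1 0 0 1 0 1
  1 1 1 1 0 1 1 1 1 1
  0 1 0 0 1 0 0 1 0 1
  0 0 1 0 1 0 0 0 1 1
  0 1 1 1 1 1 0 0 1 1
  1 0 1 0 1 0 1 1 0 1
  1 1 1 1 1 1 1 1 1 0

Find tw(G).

A width-4 tree decomposition is:
Bags: B1 = {2, 3, 5, 8, 10}  B2 = {3, 5, 8, 9, 10}  B3 = {2, 5, 6, 8, 10}  B4 = {3, 5, 7, 9, 10}  B5 = {2, 4, 5, 8, 10}  B6 = {1, 3, 5, 9, 10}
Tree: B1–B2, B1–B3, B2–B4, B1–B5, B2–B6
Each bag holds 5 vertices, so the decomposition has width 4, which upper-bounds the treewidth. For the lower bound, the 5 vertices {3, 5, 8, 9, 10} are pairwise adjacent, and any tree decomposition puts a clique entirely inside one bag — forcing width ≥ 4. Combining the bounds, tw(G) = 4.

4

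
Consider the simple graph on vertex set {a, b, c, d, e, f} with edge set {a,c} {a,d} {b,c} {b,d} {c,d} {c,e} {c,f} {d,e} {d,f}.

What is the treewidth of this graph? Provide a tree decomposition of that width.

Each bag holds 3 vertices, so the decomposition has width 2, which upper-bounds the treewidth. For the lower bound, the 3 vertices {c, d, e} are pairwise adjacent, and any tree decomposition puts a clique entirely inside one bag — forcing width ≥ 2. Therefore the treewidth is 2.

Treewidth 2.
Bags: B1 = {c, d, e}  B2 = {a, c, d}  B3 = {b, c, d}  B4 = {c, d, f}
Tree: B1–B2, B1–B3, B1–B4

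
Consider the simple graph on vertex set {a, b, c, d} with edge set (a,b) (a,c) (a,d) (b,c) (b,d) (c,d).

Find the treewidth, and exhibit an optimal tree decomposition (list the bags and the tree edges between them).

With just one bag of size 4, the width is 4 − 1 = 3, so tw(G) ≤ 3. For the lower bound, the 4 vertices {a, b, c, d} are pairwise adjacent, and any tree decomposition puts a clique entirely inside one bag — forcing width ≥ 3. The upper and lower bounds meet at 3, so that is the treewidth.

Treewidth 3.
Bags: B1 = {a, b, c, d}
Tree: (single bag)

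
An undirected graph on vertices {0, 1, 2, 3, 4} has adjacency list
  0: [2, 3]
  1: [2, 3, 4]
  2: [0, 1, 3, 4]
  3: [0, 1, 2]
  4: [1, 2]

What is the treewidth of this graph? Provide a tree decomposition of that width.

Every bag has size at most 3, so the width is 3 − 1 = 2 and tw(G) ≤ 2. For the lower bound, the 3 vertices {0, 2, 3} are pairwise adjacent, and any tree decomposition puts a clique entirely inside one bag — forcing width ≥ 2. Combining the bounds, tw(G) = 2.

Treewidth 2.
One such decomposition:
Bags: B1 = {1, 2, 3}  B2 = {0, 2, 3}  B3 = {1, 2, 4}
Tree: B1–B2, B1–B3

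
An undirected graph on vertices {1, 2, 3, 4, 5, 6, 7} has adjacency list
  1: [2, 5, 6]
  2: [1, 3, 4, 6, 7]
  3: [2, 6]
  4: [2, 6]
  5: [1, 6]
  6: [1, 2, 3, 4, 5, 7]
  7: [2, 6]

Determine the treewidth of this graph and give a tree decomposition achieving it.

Every bag has size at most 3, so the width is 3 − 1 = 2 and tw(G) ≤ 2. For the lower bound, the 3 vertices {1, 2, 6} are pairwise adjacent, and any tree decomposition puts a clique entirely inside one bag — forcing width ≥ 2. Hence tw(G) = 2 exactly.

Treewidth 2.
One optimal decomposition is:
Bags: B1 = {2, 6, 7}  B2 = {2, 3, 6}  B3 = {1, 2, 6}  B4 = {2, 4, 6}  B5 = {1, 5, 6}
Tree: B1–B2, B1–B3, B2–B4, B3–B5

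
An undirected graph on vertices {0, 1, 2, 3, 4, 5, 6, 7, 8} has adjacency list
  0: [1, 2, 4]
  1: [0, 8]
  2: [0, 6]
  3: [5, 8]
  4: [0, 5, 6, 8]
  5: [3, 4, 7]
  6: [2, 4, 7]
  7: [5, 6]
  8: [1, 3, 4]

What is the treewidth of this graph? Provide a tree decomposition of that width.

Each bag holds 4 vertices, so the decomposition has width 3, which upper-bounds the treewidth. For the lower bound: the 4 vertex sets {2,6,7}, {5}, {4}, {0,1,3,8} are disjoint, each induces a connected subgraph, and every pair is joined by at least one edge of G. Contracting each set to a single vertex therefore yields K_{4} as a minor, and since treewidth is minor-monotone, tw(G) ≥ tw(K_{4}) = 3. Hence tw(G) = 3 exactly.

Treewidth 3.
One optimal decomposition is:
Bags: B1 = {2, 5, 6, 7}  B2 = {2, 4, 5, 6}  B3 = {0, 2, 4, 5}  B4 = {0, 3, 4, 5}  B5 = {0, 3, 4, 8}  B6 = {0, 1, 3, 8}
Tree: B1–B2, B2–B3, B3–B4, B4–B5, B5–B6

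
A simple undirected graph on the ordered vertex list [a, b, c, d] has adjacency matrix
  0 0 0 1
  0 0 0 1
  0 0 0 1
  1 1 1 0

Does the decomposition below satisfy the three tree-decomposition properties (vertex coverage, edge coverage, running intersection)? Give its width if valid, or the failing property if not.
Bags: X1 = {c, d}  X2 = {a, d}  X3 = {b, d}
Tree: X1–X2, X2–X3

Yes; width 1.

Checking the three conditions: (i) the bags cover all of {a, b, c, d}; (ii) for each edge, some bag contains both endpoints; (iii) the bags containing any fixed vertex form a subtree. All hold, so the decomposition is valid with width 2 − 1 = 1.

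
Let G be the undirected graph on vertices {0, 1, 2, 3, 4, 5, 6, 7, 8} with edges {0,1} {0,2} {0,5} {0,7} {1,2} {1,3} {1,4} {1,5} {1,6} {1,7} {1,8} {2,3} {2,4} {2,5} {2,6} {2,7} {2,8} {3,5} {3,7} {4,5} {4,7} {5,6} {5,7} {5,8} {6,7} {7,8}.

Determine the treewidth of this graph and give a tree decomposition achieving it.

The largest bag has 5 vertices, giving width 4; this decomposition certifies tw(G) ≤ 4. On the other hand G contains the 5-clique {0, 1, 2, 5, 7}. A clique must lie in a single bag of any decomposition, so no decomposition can have width below 4. Hence tw(G) = 4 exactly.

Treewidth 4.
One optimal decomposition is:
Bags: B1 = {1, 2, 4, 5, 7}  B2 = {1, 2, 5, 7, 8}  B3 = {1, 2, 3, 5, 7}  B4 = {1, 2, 5, 6, 7}  B5 = {0, 1, 2, 5, 7}
Tree: B1–B2, B1–B3, B1–B4, B3–B5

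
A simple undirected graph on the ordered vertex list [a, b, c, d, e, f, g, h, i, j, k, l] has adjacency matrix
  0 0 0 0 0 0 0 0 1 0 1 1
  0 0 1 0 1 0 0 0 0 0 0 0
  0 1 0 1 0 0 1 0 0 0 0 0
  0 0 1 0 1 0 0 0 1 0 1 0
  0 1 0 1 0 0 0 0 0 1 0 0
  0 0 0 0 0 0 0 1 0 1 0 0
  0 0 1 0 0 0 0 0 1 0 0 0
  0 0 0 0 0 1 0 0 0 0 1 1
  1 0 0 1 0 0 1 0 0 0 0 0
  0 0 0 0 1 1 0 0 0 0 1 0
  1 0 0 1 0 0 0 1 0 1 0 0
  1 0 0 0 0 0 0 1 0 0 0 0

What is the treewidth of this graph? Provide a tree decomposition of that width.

Each bag holds 4 vertices, so the decomposition has width 3, which upper-bounds the treewidth. For the lower bound: the 4 vertex sets {f,h,l}, {a}, {k}, {d,e,i,j} are disjoint, each induces a connected subgraph, and every pair is joined by at least one edge of G. Contracting each set to a single vertex therefore yields K_{4} as a minor, and since treewidth is minor-monotone, tw(G) ≥ tw(K_{4}) = 3. The upper and lower bounds meet at 3, so that is the treewidth.

Treewidth 3.
One optimal decomposition is:
Bags: B1 = {a, f, h, l}  B2 = {a, f, h, k}  B3 = {a, f, j, k}  B4 = {a, i, j, k}  B5 = {d, i, j, k}  B6 = {d, e, i, j}  B7 = {d, e, g, i}  B8 = {c, d, e, g}  B9 = {b, c, e, g}
Tree: B1–B2, B2–B3, B3–B4, B4–B5, B5–B6, B6–B7, B7–B8, B8–B9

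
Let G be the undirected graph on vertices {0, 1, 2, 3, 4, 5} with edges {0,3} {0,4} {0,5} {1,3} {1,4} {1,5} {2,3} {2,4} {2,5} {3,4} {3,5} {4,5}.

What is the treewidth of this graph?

3

A width-3 tree decomposition is:
Bags: B1 = {1, 3, 4, 5}  B2 = {2, 3, 4, 5}  B3 = {0, 3, 4, 5}
Tree: B1–B2, B2–B3
Each bag holds 4 vertices, so the decomposition has width 3, which upper-bounds the treewidth. Conversely, {0, 3, 4, 5} is a clique of size 4, and the vertices of any clique must share a bag in every tree decomposition; so some bag has ≥ 4 vertices and tw(G) ≥ 3. The upper and lower bounds meet at 3, so that is the treewidth.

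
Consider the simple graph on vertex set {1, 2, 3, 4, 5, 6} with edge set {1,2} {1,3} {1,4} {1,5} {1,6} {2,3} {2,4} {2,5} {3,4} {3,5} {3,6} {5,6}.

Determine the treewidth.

3

A width-3 tree decomposition is:
Bags: B1 = {1, 2, 3, 5}  B2 = {1, 2, 3, 4}  B3 = {1, 3, 5, 6}
Tree: B1–B2, B1–B3
The largest bag has 4 vertices, giving width 3; this decomposition certifies tw(G) ≤ 3. For the lower bound, the 4 vertices {1, 2, 3, 4} are pairwise adjacent, and any tree decomposition puts a clique entirely inside one bag — forcing width ≥ 3. Combining the bounds, tw(G) = 3.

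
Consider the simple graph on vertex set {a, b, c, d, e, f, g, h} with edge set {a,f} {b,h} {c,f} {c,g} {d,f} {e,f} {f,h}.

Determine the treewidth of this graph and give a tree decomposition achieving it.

Every bag has size at most 2, so the width is 2 − 1 = 1 and tw(G) ≤ 1. Since G has at least one edge (e.g. c–f), it is not an edgeless graph, so tw(G) ≥ 1. Therefore the treewidth is 1.

Treewidth 1.
One optimal decomposition is:
Bags: B1 = {c, f}  B2 = {c, g}  B3 = {a, f}  B4 = {e, f}  B5 = {f, h}  B6 = {d, f}  B7 = {b, h}
Tree: B1–B2, B1–B3, B1–B4, B3–B5, B4–B6, B5–B7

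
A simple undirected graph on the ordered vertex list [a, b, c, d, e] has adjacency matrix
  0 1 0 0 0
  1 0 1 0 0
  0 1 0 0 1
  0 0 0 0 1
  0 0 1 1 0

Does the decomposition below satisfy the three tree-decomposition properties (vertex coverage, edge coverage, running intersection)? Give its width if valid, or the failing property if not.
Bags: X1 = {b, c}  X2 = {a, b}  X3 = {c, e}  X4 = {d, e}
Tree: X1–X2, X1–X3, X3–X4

Every vertex of G appears in some bag (union = {a, b, c, d, e}); every edge is covered by a bag; and for each vertex v the set of bags containing v is connected in the bag tree. The decomposition is therefore valid. The largest bag has 2 vertices, so the width is 1.

Yes; width 1.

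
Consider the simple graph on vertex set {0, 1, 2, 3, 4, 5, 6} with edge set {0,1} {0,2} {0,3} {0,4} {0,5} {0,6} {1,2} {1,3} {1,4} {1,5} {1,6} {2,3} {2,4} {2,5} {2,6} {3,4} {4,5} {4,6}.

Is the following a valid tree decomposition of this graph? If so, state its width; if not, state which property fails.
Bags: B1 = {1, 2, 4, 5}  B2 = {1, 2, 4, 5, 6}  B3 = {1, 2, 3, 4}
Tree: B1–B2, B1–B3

No — vertex 0 appears in no bag.

A tree decomposition must satisfy three properties: every vertex lies in some bag; for every edge, both endpoints lie together in some bag; and for every vertex, the bags containing it form a connected subtree. Here vertex 0 appears in no bag, so the decomposition is invalid.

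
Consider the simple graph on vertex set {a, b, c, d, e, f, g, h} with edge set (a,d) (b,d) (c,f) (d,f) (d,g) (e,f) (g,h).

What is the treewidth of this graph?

1

A width-1 tree decomposition is:
Bags: B1 = {d, f}  B2 = {d, g}  B3 = {c, f}  B4 = {e, f}  B5 = {g, h}  B6 = {a, d}  B7 = {b, d}
Tree: B1–B2, B1–B3, B3–B4, B2–B5, B2–B6, B6–B7
The largest bag has 2 vertices, giving width 1; this decomposition certifies tw(G) ≤ 1. Since G has at least one edge (e.g. d–f), it is not an edgeless graph, so tw(G) ≥ 1. Therefore the treewidth is 1.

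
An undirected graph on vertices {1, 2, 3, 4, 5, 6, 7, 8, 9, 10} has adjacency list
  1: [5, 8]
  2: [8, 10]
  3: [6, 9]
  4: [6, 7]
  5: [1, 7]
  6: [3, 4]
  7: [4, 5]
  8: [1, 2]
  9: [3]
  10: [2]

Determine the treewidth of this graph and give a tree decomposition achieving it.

Treewidth 1.
One optimal decomposition is:
Bags: B1 = {2, 10}  B2 = {2, 8}  B3 = {1, 8}  B4 = {1, 5}  B5 = {5, 7}  B6 = {4, 7}  B7 = {4, 6}  B8 = {3, 6}  B9 = {3, 9}
Tree: B1–B2, B2–B3, B3–B4, B4–B5, B5–B6, B6–B7, B7–B8, B8–B9

Each bag holds 2 vertices, so the decomposition has width 1, which upper-bounds the treewidth. Any graph with an edge has treewidth ≥ 1, and G has the edge 10–2. Hence tw(G) = 1 exactly.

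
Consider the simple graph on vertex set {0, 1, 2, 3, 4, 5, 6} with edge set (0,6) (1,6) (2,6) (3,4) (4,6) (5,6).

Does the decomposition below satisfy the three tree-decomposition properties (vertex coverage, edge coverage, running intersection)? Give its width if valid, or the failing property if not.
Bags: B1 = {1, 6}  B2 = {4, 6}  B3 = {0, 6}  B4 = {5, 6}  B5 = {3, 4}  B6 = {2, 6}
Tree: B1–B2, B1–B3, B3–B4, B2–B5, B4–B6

Yes; width 1.

Vertex coverage: the bags together contain {0, 1, 2, 3, 4, 5, 6}, the full vertex set. Edge coverage: each edge of G has both endpoints in at least one bag. Running intersection: for every vertex, the bags containing it form a connected subtree. All three properties hold, so this is a valid tree decomposition of width max|bag| − 1 = 1, and hence tw(G) ≤ 1.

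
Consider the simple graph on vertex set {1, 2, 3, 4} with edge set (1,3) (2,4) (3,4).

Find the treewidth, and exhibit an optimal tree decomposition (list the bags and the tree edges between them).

Each bag holds 2 vertices, so the decomposition has width 1, which upper-bounds the treewidth. Any graph with an edge has treewidth ≥ 1, and G has the edge 1–3. The upper and lower bounds meet at 1, so that is the treewidth.

Treewidth 1.
One such decomposition:
Bags: B1 = {1, 3}  B2 = {3, 4}  B3 = {2, 4}
Tree: B1–B2, B2–B3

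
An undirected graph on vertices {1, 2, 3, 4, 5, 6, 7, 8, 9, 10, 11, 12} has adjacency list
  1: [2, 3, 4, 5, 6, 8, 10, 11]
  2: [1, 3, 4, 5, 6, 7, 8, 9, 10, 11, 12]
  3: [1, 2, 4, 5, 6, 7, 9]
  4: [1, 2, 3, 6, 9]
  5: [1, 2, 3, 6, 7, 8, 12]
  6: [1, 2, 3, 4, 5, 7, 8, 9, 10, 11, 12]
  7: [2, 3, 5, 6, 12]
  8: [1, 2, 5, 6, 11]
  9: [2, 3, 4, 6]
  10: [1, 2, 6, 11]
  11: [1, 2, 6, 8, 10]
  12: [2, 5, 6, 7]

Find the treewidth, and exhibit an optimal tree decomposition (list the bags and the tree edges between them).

Each bag holds 5 vertices, so the decomposition has width 4, which upper-bounds the treewidth. On the other hand G contains the 5-clique {1, 2, 6, 8, 11}. A clique must lie in a single bag of any decomposition, so no decomposition can have width below 4. Hence tw(G) = 4 exactly.

Treewidth 4.
One such decomposition:
Bags: B1 = {1, 2, 3, 5, 6}  B2 = {1, 2, 5, 6, 8}  B3 = {1, 2, 6, 8, 11}  B4 = {2, 3, 5, 6, 7}  B5 = {1, 2, 6, 10, 11}  B6 = {2, 5, 6, 7, 12}  B7 = {1, 2, 3, 4, 6}  B8 = {2, 3, 4, 6, 9}
Tree: B1–B2, B2–B3, B1–B4, B3–B5, B4–B6, B1–B7, B7–B8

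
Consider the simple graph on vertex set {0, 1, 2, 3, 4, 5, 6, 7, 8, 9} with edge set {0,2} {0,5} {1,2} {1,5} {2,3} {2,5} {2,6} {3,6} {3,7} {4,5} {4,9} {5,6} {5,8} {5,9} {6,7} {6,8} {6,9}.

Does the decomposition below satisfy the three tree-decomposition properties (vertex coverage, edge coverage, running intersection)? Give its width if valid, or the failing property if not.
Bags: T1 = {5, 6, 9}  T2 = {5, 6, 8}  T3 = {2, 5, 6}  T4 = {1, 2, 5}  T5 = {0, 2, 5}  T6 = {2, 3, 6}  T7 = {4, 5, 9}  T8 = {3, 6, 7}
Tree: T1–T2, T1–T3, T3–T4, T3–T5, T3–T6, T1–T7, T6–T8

Yes; width 2.

Every vertex of G appears in some bag (union = {0, 1, 2, 3, 4, 5, 6, 7, 8, 9}); every edge is covered by a bag; and for each vertex v the set of bags containing v is connected in the bag tree. The decomposition is therefore valid. The largest bag has 3 vertices, so the width is 2.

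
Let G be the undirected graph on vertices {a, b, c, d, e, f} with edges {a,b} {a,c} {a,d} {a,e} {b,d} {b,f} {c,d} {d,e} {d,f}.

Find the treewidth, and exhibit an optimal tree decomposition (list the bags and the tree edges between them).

The largest bag has 3 vertices, giving width 2; this decomposition certifies tw(G) ≤ 2. Conversely, {a, d, e} is a clique of size 3, and the vertices of any clique must share a bag in every tree decomposition; so some bag has ≥ 3 vertices and tw(G) ≥ 2. The upper and lower bounds meet at 2, so that is the treewidth.

Treewidth 2.
One optimal decomposition is:
Bags: B1 = {a, d, e}  B2 = {a, c, d}  B3 = {a, b, d}  B4 = {b, d, f}
Tree: B1–B2, B1–B3, B3–B4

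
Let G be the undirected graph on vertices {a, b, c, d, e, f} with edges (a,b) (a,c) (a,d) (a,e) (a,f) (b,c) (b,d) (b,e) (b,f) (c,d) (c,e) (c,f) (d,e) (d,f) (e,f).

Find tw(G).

5

A width-5 tree decomposition is:
Bags: B1 = {a, b, c, d, e, f}
Tree: (single bag)
A single bag containing all 6 vertices is trivially a valid decomposition of width 5. On the other hand G contains the 6-clique {a, b, c, d, e, f}. A clique must lie in a single bag of any decomposition, so no decomposition can have width below 5. Therefore the treewidth is 5.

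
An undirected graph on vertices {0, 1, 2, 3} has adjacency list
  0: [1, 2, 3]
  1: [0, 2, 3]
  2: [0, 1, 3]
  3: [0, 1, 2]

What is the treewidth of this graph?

A width-3 tree decomposition is:
Bags: B1 = {0, 1, 2, 3}
Tree: (single bag)
A single bag containing all 4 vertices is trivially a valid decomposition of width 3. On the other hand G contains the 4-clique {0, 1, 2, 3}. A clique must lie in a single bag of any decomposition, so no decomposition can have width below 3. Combining the bounds, tw(G) = 3.

3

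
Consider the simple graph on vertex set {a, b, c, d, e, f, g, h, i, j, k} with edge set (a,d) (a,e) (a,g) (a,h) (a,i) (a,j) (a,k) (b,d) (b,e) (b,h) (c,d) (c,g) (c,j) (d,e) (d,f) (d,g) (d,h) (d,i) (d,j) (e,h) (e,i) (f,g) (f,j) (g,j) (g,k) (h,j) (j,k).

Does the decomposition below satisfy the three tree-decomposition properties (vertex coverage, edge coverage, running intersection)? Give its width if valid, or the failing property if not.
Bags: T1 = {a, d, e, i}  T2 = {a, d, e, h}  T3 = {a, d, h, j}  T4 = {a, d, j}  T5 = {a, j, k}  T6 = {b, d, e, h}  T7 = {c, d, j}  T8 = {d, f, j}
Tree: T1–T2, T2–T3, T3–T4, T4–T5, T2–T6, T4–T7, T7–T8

A tree decomposition must satisfy three properties: every vertex lies in some bag; for every edge, both endpoints lie together in some bag; and for every vertex, the bags containing it form a connected subtree. Here vertex g appears in no bag, so the decomposition is invalid.

No — vertex g appears in no bag.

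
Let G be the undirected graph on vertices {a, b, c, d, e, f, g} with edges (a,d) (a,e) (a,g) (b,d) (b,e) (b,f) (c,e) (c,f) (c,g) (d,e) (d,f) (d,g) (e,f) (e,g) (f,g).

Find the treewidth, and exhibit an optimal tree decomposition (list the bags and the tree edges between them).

Treewidth 3.
One optimal decomposition is:
Bags: B1 = {c, e, f, g}  B2 = {d, e, f, g}  B3 = {b, d, e, f}  B4 = {a, d, e, g}
Tree: B1–B2, B2–B3, B2–B4

Each bag holds 4 vertices, so the decomposition has width 3, which upper-bounds the treewidth. For the lower bound, the 4 vertices {d, e, f, g} are pairwise adjacent, and any tree decomposition puts a clique entirely inside one bag — forcing width ≥ 3. The upper and lower bounds meet at 3, so that is the treewidth.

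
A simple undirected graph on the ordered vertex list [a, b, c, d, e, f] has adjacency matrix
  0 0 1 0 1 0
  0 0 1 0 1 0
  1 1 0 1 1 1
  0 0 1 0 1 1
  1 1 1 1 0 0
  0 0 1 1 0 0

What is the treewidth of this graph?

A width-2 tree decomposition is:
Bags: B1 = {a, c, e}  B2 = {b, c, e}  B3 = {c, d, e}  B4 = {c, d, f}
Tree: B1–B2, B1–B3, B3–B4
The largest bag has 3 vertices, giving width 2; this decomposition certifies tw(G) ≤ 2. On the other hand G contains the 3-clique {c, d, e}. A clique must lie in a single bag of any decomposition, so no decomposition can have width below 2. Combining the bounds, tw(G) = 2.

2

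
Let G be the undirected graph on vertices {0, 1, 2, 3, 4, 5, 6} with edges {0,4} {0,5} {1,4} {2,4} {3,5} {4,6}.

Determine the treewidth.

1

A width-1 tree decomposition is:
Bags: B1 = {0, 4}  B2 = {0, 5}  B3 = {1, 4}  B4 = {2, 4}  B5 = {4, 6}  B6 = {3, 5}
Tree: B1–B2, B1–B3, B1–B4, B3–B5, B2–B6
Every bag has size at most 2, so the width is 2 − 1 = 1 and tw(G) ≤ 1. G has an edge, so its treewidth is at least 1. Hence tw(G) = 1 exactly.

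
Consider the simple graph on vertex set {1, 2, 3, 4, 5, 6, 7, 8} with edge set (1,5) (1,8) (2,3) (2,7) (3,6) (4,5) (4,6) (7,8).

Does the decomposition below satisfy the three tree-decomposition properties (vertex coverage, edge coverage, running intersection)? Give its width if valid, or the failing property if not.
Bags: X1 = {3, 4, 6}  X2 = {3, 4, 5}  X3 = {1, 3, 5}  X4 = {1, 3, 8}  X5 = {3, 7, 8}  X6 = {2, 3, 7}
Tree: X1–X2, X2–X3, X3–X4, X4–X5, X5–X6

Checking the three conditions: (i) the bags cover all of {1, 2, 3, 4, 5, 6, 7, 8}; (ii) for each edge, some bag contains both endpoints; (iii) the bags containing any fixed vertex form a subtree. All hold, so the decomposition is valid with width 3 − 1 = 2.

Yes; width 2.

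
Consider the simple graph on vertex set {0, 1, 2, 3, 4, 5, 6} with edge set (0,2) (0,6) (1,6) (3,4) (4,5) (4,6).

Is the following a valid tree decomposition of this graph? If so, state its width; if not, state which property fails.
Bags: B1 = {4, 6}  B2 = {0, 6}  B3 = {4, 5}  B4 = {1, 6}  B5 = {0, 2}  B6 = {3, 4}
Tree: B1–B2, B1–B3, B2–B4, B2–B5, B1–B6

Yes; width 1.

Vertex coverage: the bags together contain {0, 1, 2, 3, 4, 5, 6}, the full vertex set. Edge coverage: each edge of G has both endpoints in at least one bag. Running intersection: for every vertex, the bags containing it form a connected subtree. All three properties hold, so this is a valid tree decomposition of width max|bag| − 1 = 1, and hence tw(G) ≤ 1.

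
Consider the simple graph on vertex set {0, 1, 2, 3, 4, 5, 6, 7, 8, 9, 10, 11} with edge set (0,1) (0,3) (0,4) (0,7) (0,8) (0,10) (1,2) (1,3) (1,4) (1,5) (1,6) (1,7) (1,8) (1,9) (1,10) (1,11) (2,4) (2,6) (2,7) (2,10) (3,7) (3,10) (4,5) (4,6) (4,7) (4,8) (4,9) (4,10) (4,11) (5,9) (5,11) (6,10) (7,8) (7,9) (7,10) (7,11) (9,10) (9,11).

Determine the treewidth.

A width-4 tree decomposition is:
Bags: B1 = {0, 1, 4, 7, 10}  B2 = {1, 4, 7, 9, 10}  B3 = {1, 2, 4, 7, 10}  B4 = {0, 1, 4, 7, 8}  B5 = {1, 4, 7, 9, 11}  B6 = {1, 4, 5, 9, 11}  B7 = {1, 2, 4, 6, 10}  B8 = {0, 1, 3, 7, 10}
Tree: B1–B2, B2–B3, B1–B4, B2–B5, B5–B6, B3–B7, B1–B8
The largest bag has 5 vertices, giving width 4; this decomposition certifies tw(G) ≤ 4. On the other hand G contains the 5-clique {0, 1, 3, 7, 10}. A clique must lie in a single bag of any decomposition, so no decomposition can have width below 4. The upper and lower bounds meet at 4, so that is the treewidth.

4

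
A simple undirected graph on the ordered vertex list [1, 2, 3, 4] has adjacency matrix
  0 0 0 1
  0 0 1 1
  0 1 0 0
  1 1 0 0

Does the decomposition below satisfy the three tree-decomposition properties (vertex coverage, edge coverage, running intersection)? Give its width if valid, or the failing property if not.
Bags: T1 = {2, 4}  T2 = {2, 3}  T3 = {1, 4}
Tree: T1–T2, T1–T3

Yes; width 1.

Checking the three conditions: (i) the bags cover all of {1, 2, 3, 4}; (ii) for each edge, some bag contains both endpoints; (iii) the bags containing any fixed vertex form a subtree. All hold, so the decomposition is valid with width 2 − 1 = 1.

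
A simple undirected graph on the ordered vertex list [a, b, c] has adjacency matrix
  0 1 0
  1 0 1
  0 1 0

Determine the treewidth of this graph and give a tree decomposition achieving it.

Each bag holds 2 vertices, so the decomposition has width 1, which upper-bounds the treewidth. G has an edge, so its treewidth is at least 1. Combining the bounds, tw(G) = 1.

Treewidth 1.
One such decomposition:
Bags: B1 = {b, c}  B2 = {a, b}
Tree: B1–B2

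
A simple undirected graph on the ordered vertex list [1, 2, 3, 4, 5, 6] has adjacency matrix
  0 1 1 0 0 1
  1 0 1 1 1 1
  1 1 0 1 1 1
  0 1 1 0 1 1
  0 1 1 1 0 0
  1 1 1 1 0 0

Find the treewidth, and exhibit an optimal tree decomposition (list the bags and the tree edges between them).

Each bag holds 4 vertices, so the decomposition has width 3, which upper-bounds the treewidth. For the lower bound, the 4 vertices {1, 2, 3, 6} are pairwise adjacent, and any tree decomposition puts a clique entirely inside one bag — forcing width ≥ 3. Combining the bounds, tw(G) = 3.

Treewidth 3.
One such decomposition:
Bags: B1 = {1, 2, 3, 6}  B2 = {2, 3, 4, 6}  B3 = {2, 3, 4, 5}
Tree: B1–B2, B2–B3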